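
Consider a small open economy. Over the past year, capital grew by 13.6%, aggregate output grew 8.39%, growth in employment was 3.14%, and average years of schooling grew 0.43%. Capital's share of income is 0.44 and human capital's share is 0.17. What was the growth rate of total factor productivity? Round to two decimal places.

1.11%

Labor's share = 1 − 0.44 − 0.17 = 0.39.
Capital: 0.44 × 13.6 = 5.984 pp.
Average years of schooling: 0.17 × 0.43 = 0.0731 pp.
Employment: 0.39 × 3.14 = 1.2246 pp.
TFP growth = 8.39 − 7.2817 = 1.1083%.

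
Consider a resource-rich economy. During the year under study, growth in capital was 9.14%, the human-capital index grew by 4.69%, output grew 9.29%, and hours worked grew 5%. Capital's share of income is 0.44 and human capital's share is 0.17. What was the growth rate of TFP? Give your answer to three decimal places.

Labor's share = 1 − 0.44 − 0.17 = 0.39.
Capital: 0.44 × 9.14 = 4.0216 pp.
The human-capital index: 0.17 × 4.69 = 0.7973 pp.
Hours worked: 0.39 × 5 = 1.95 pp.
TFP growth = 9.29 − 6.7689 = 2.5211%.

2.521%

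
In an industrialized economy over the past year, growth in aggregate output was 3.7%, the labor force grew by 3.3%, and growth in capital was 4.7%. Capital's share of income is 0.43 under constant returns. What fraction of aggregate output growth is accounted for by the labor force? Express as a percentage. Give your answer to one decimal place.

Labor's share = 1 − 0.43 = 0.57.
The labor force contributed 0.57 × 3.3 = 1.881 pp.
Share of growth = 1.881 / 3.7 × 100 = 50.838%.

50.8%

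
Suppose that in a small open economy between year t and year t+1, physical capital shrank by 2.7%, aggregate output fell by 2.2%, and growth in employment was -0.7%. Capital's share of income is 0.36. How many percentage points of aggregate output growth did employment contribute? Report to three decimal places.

Labor's share = 1 − 0.36 = 0.64.
Contribution = share × growth = 0.64 × (-0.7) = -0.448 pp.

-0.448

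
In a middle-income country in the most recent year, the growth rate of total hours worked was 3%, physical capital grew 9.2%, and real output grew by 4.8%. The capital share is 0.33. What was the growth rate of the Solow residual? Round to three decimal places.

-0.246%

Labor's share = 1 − 0.33 = 0.67.
Physical capital: 0.33 × 9.2 = 3.036 pp.
Total hours worked: 0.67 × 3 = 2.01 pp.
TFP growth = 4.8 − 5.046 = -0.246%.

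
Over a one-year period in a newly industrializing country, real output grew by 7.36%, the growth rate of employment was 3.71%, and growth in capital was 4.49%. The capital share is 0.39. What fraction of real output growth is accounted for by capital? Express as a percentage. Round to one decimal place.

Capital contributed 0.39 × 4.49 = 1.7511 pp.
Share of growth = 1.7511 / 7.36 × 100 = 23.792%.

Capital accounted for 23.8% of growth.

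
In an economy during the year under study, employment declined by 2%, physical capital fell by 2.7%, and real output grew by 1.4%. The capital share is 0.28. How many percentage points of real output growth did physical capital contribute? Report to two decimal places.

-0.76 pp

Contribution = share × growth = 0.28 × (-2.7) = -0.756 pp.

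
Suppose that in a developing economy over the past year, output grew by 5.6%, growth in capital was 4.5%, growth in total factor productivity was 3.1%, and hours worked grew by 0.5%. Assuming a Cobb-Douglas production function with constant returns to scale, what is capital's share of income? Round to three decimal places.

α = 0.500

gY = gA + α·gK + (1−α)·gL, so gY − gA − gL = α(gK − gL).
5.6 − 3.1 − 0.5 = α × (4.5 − 0.5).
2 = 4 α, so α = 0.5.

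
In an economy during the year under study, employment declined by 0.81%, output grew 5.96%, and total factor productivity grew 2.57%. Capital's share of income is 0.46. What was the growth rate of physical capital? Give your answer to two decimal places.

Physical capital grew 8.32%.

Labor's share = 1 − 0.46 = 0.54.
gY = gA + 0.54×(-0.81) + 0.46×g.
0.46×g = 5.96 − 2.57 + 0.4374 = 3.8274.
g = 3.8274 / 0.46 = 8.3204%.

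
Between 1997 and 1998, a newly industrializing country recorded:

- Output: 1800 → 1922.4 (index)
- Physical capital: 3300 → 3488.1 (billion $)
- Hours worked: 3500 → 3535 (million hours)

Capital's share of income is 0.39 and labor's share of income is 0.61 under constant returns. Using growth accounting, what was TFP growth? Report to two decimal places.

Output growth = (1922.4 − 1800) / 1800 = 6.8%.
Physical capital growth = (3488.1 − 3300) / 3300 = 5.7%.
Hours worked growth = (3535 − 3500) / 3500 = 1%.
Labor's share = 1 − 0.39 = 0.61.
Physical capital: 0.39 × 5.7 = 2.223 pp.
Hours worked: 0.61 × 1 = 0.61 pp.
TFP growth = 6.8 − 2.833 = 3.967%.

TFP grew 3.97%.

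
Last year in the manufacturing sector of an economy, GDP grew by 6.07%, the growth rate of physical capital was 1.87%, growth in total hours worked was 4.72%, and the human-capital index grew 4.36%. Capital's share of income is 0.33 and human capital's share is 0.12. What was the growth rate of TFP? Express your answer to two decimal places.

2.33%

Labor's share = 1 − 0.33 − 0.12 = 0.55.
Physical capital: 0.33 × 1.87 = 0.6171 pp.
The human-capital index: 0.12 × 4.36 = 0.5232 pp.
Total hours worked: 0.55 × 4.72 = 2.596 pp.
TFP growth = 6.07 − 3.7363 = 2.3337%.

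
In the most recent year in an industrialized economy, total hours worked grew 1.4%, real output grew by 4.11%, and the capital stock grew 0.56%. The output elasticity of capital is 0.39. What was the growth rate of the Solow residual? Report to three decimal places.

Labor's share = 1 − 0.39 = 0.61.
The capital stock: 0.39 × 0.56 = 0.2184 pp.
Total hours worked: 0.61 × 1.4 = 0.854 pp.
TFP growth = 4.11 − 1.0724 = 3.0376%.

3.038%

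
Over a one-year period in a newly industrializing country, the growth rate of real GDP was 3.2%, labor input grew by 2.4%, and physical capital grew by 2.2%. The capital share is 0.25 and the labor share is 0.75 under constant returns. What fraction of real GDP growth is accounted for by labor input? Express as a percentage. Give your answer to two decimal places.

Labor's share = 1 − 0.25 = 0.75.
Labor input contributed 0.75 × 2.4 = 1.8 pp.
Share of growth = 1.8 / 3.2 × 100 = 56.25%.

Labor input accounted for 56.25% of growth.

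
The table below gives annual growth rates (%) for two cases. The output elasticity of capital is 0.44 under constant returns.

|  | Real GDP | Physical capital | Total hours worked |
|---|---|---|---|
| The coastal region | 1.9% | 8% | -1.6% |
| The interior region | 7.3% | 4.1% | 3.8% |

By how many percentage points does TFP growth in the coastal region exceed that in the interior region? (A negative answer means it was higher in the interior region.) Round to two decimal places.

Labor's share = 1 − 0.44 = 0.56.
The coastal region: TFP = 1.9 − 3.52 + 0.896 = -0.724%.
The interior region: TFP = 7.3 − 1.804 − 2.128 = 3.368%.
Difference = -0.724 − (3.368) = -4.092 pp.

-4.09 percentage points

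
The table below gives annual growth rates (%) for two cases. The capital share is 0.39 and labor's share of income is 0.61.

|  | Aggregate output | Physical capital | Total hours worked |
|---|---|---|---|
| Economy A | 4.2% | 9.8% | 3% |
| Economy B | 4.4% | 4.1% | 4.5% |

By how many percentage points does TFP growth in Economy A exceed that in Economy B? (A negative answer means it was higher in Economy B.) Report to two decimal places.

-1.51 percentage points

Labor's share = 1 − 0.39 = 0.61.
Economy A: TFP = 4.2 − 3.822 − 1.83 = -1.452%.
Economy B: TFP = 4.4 − 1.599 − 2.745 = 0.056%.
Difference = -1.452 − (0.056) = -1.508 pp.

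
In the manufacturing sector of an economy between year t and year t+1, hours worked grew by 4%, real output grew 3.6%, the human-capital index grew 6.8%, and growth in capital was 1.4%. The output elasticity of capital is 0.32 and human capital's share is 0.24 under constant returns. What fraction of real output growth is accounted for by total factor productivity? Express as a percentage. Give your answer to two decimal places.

Labor's share = 1 − 0.32 − 0.24 = 0.44.
Capital: 0.32 × 1.4 = 0.448 pp.
The human-capital index: 0.24 × 6.8 = 1.632 pp.
Hours worked: 0.44 × 4 = 1.76 pp.
TFP growth = 3.6 − 3.84 = -0.24%.
TFP share of growth = -0.24 / 3.6 × 100 = -6.6667%.

-6.67%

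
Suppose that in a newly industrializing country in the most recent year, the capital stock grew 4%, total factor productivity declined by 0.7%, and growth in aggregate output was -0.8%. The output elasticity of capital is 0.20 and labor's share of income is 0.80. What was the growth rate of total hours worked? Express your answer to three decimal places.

Labor's share = 1 − 0.2 = 0.8.
gY = gA + 0.2×4 + 0.8×g.
0.8×g = -0.8 + 0.7 − 0.8 = -0.9.
g = -0.9 / 0.8 = -1.125%.

-1.125%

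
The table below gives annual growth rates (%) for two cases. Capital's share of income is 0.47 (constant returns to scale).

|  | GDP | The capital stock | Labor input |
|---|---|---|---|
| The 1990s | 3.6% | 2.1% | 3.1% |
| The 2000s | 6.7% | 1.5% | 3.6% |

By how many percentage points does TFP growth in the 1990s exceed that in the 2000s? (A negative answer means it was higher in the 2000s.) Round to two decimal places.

Labor's share = 1 − 0.47 = 0.53.
The 1990s: TFP = 3.6 − 0.987 − 1.643 = 0.97%.
The 2000s: TFP = 6.7 − 0.705 − 1.908 = 4.087%.
Difference = 0.97 − (4.087) = -3.117 pp.

-3.12 percentage points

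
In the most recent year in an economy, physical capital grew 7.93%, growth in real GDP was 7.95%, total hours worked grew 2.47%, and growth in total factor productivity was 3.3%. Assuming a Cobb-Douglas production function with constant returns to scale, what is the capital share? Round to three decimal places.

The capital share is 0.399.

gY = gA + α·gK + (1−α)·gL, so gY − gA − gL = α(gK − gL).
7.95 − 3.3 − 2.47 = α × (7.93 − 2.47).
2.18 = 5.46 α, so α = 0.39927.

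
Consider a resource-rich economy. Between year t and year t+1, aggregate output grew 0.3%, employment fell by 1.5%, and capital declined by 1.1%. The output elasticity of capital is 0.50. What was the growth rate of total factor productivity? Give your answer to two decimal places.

Labor's share = 1 − 0.5 = 0.5.
Capital: 0.5 × (-1.1) = -0.55 pp.
Employment: 0.5 × (-1.5) = -0.75 pp.
TFP growth = 0.3 + 1.3 = 1.6%.

Total factor productivity grew 1.60%.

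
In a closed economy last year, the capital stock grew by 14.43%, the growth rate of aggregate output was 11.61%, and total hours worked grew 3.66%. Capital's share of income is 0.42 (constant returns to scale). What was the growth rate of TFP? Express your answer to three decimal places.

3.427%

Labor's share = 1 − 0.42 = 0.58.
The capital stock: 0.42 × 14.43 = 6.0606 pp.
Total hours worked: 0.58 × 3.66 = 2.1228 pp.
TFP growth = 11.61 − 8.1834 = 3.4266%.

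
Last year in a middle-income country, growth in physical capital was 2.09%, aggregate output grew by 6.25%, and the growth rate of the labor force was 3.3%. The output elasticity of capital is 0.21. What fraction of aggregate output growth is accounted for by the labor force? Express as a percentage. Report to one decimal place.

41.7%

Labor's share = 1 − 0.21 = 0.79.
The labor force contributed 0.79 × 3.3 = 2.607 pp.
Share of growth = 2.607 / 6.25 × 100 = 41.712%.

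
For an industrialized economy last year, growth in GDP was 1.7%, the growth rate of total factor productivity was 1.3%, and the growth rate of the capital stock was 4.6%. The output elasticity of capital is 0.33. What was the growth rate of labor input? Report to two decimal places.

Labor's share = 1 − 0.33 = 0.67.
gY = gA + 0.33×4.6 + 0.67×g.
0.67×g = 1.7 − 1.3 − 1.518 = -1.118.
g = -1.118 / 0.67 = -1.6687%.

-1.67%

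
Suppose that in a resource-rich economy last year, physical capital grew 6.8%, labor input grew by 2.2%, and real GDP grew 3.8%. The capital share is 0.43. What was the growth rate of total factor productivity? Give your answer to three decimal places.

-0.378%

Labor's share = 1 − 0.43 = 0.57.
Physical capital: 0.43 × 6.8 = 2.924 pp.
Labor input: 0.57 × 2.2 = 1.254 pp.
TFP growth = 3.8 − 4.178 = -0.378%.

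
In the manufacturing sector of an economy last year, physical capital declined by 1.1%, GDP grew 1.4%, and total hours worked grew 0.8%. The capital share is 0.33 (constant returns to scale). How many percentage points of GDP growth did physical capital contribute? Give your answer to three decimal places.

-0.363

Contribution = share × growth = 0.33 × (-1.1) = -0.363 pp.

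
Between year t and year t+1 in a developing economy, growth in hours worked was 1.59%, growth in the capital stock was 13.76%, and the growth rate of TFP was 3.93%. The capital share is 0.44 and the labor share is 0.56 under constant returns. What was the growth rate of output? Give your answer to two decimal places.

Labor's share = 1 − 0.44 = 0.56.
The capital stock: 0.44 × 13.76 = 6.0544 pp.
Hours worked: 0.56 × 1.59 = 0.8904 pp.
Output growth = 3.93 + 6.9448 = 10.8748%.

10.87%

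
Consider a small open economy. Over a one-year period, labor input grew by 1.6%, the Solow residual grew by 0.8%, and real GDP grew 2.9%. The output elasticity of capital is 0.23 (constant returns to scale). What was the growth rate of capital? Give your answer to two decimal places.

Capital growth was 3.77%.

Labor's share = 1 − 0.23 = 0.77.
gY = gA + 0.77×1.6 + 0.23×g.
0.23×g = 2.9 − 0.8 − 1.232 = 0.868.
g = 0.868 / 0.23 = 3.7739%.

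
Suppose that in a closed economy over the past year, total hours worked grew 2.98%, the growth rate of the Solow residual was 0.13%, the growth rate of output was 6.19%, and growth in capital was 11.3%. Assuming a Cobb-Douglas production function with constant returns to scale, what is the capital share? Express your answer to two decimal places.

α = 0.37

gY = gA + α·gK + (1−α)·gL, so gY − gA − gL = α(gK − gL).
6.19 − 0.13 − 2.98 = α × (11.3 − 2.98).
3.08 = 8.32 α, so α = 0.3702.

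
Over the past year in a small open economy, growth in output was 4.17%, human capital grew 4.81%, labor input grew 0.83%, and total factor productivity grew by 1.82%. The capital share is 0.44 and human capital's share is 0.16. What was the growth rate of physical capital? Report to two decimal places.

Labor's share = 1 − 0.44 − 0.16 = 0.4.
gY = gA + 0.16×4.81 + 0.4×0.83 + 0.44×g.
0.44×g = 4.17 − 1.82 − 1.1016 = 1.2484.
g = 1.2484 / 0.44 = 2.8373%.

Physical capital grew 2.84%.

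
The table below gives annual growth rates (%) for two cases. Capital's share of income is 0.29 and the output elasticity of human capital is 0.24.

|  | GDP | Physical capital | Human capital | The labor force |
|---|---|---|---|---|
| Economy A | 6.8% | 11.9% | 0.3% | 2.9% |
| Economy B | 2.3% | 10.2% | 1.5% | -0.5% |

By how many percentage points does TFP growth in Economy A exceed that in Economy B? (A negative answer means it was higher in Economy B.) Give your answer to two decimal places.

2.70 percentage points

Labor's share = 1 − 0.29 − 0.24 = 0.47.
Economy A: TFP = 6.8 − 3.451 − 0.072 − 1.363 = 1.914%.
Economy B: TFP = 2.3 − 2.958 − 0.36 + 0.235 = -0.783%.
Difference = 1.914 − (-0.783) = 2.697 pp.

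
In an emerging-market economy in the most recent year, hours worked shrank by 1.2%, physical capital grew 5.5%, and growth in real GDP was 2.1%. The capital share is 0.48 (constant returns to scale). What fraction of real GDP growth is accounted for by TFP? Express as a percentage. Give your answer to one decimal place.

Labor's share = 1 − 0.48 = 0.52.
Physical capital: 0.48 × 5.5 = 2.64 pp.
Hours worked: 0.52 × (-1.2) = -0.624 pp.
TFP growth = 2.1 − 2.016 = 0.084%.
TFP share of growth = 0.084 / 2.1 × 100 = 4%.

TFP accounted for 4.0% of growth.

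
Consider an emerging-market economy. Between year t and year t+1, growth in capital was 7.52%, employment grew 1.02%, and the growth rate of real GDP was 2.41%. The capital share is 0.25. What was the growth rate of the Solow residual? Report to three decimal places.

-0.235%

Labor's share = 1 − 0.25 = 0.75.
Capital: 0.25 × 7.52 = 1.88 pp.
Employment: 0.75 × 1.02 = 0.765 pp.
TFP growth = 2.41 − 2.645 = -0.235%.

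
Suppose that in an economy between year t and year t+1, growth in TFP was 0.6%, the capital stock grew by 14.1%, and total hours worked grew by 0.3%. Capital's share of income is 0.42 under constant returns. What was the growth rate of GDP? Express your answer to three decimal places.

GDP grew 6.696%.

Labor's share = 1 − 0.42 = 0.58.
The capital stock: 0.42 × 14.1 = 5.922 pp.
Total hours worked: 0.58 × 0.3 = 0.174 pp.
Output growth = 0.6 + 6.096 = 6.696%.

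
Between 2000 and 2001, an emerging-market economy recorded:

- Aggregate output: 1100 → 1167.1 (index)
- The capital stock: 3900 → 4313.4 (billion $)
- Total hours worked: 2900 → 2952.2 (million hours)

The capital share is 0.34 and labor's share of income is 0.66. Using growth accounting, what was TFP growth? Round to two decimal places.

TFP growth was 1.31%.

Aggregate output growth = (1167.1 − 1100) / 1100 = 6.1%.
The capital stock growth = (4313.4 − 3900) / 3900 = 10.6%.
Total hours worked growth = (2952.2 − 2900) / 2900 = 1.8%.
Labor's share = 1 − 0.34 = 0.66.
The capital stock: 0.34 × 10.6 = 3.604 pp.
Total hours worked: 0.66 × 1.8 = 1.188 pp.
TFP growth = 6.1 − 4.792 = 1.308%.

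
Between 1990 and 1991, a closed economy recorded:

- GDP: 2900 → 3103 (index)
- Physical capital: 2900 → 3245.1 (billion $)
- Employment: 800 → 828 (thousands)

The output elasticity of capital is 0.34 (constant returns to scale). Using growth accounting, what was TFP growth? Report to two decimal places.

TFP grew 0.64%.

GDP growth = (3103 − 2900) / 2900 = 7%.
Physical capital growth = (3245.1 − 2900) / 2900 = 11.9%.
Employment growth = (828 − 800) / 800 = 3.5%.
Labor's share = 1 − 0.34 = 0.66.
Physical capital: 0.34 × 11.9 = 4.046 pp.
Employment: 0.66 × 3.5 = 2.31 pp.
TFP growth = 7 − 6.356 = 0.644%.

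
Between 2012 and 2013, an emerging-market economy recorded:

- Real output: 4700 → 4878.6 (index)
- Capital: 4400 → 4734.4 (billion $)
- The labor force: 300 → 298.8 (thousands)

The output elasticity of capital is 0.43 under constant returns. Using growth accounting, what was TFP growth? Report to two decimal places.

Real output growth = (4878.6 − 4700) / 4700 = 3.8%.
Capital growth = (4734.4 − 4400) / 4400 = 7.6%.
The labor force growth = (298.8 − 300) / 300 = -0.4%.
Labor's share = 1 − 0.43 = 0.57.
Capital: 0.43 × 7.6 = 3.268 pp.
The labor force: 0.57 × (-0.4) = -0.228 pp.
TFP growth = 3.8 − 3.04 = 0.76%.

0.76%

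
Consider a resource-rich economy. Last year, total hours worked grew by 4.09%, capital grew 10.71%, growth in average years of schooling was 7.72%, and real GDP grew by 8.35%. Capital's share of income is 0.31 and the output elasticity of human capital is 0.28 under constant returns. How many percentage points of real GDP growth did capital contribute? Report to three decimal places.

3.320

Contribution = share × growth = 0.31 × 10.71 = 3.3201 pp.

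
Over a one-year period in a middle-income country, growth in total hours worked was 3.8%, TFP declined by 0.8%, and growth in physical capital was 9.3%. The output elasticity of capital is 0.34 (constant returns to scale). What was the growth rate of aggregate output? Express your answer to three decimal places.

Labor's share = 1 − 0.34 = 0.66.
Physical capital: 0.34 × 9.3 = 3.162 pp.
Total hours worked: 0.66 × 3.8 = 2.508 pp.
Output growth = -0.8 + 5.67 = 4.87%.

Aggregate output grew 4.870%.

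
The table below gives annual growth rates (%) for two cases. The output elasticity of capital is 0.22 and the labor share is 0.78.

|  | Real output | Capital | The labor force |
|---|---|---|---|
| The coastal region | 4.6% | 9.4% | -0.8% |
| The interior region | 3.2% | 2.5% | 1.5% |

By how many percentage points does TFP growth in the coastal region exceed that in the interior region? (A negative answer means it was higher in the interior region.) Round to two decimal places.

Labor's share = 1 − 0.22 = 0.78.
The coastal region: TFP = 4.6 − 2.068 + 0.624 = 3.156%.
The interior region: TFP = 3.2 − 0.55 − 1.17 = 1.48%.
Difference = 3.156 − (1.48) = 1.676 pp.

1.68 percentage points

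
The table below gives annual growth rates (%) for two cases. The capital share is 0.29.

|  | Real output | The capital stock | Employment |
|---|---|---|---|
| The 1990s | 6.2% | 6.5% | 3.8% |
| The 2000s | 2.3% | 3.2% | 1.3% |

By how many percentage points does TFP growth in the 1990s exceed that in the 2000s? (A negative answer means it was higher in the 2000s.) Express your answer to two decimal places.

Labor's share = 1 − 0.29 = 0.71.
The 1990s: TFP = 6.2 − 1.885 − 2.698 = 1.617%.
The 2000s: TFP = 2.3 − 0.928 − 0.923 = 0.449%.
Difference = 1.617 − (0.449) = 1.168 pp.

1.17 percentage points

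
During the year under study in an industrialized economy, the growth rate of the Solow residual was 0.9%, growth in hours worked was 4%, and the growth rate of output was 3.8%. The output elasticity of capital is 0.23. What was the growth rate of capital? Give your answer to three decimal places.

-0.783%

Labor's share = 1 − 0.23 = 0.77.
gY = gA + 0.77×4 + 0.23×g.
0.23×g = 3.8 − 0.9 − 3.08 = -0.18.
g = -0.18 / 0.23 = -0.78261%.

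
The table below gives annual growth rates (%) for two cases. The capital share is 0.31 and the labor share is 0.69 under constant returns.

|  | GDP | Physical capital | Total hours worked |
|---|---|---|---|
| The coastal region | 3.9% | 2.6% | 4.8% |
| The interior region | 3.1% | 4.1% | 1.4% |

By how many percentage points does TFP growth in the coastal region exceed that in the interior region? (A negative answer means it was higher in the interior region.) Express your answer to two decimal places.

-1.08 percentage points

Labor's share = 1 − 0.31 = 0.69.
The coastal region: TFP = 3.9 − 0.806 − 3.312 = -0.218%.
The interior region: TFP = 3.1 − 1.271 − 0.966 = 0.863%.
Difference = -0.218 − (0.863) = -1.081 pp.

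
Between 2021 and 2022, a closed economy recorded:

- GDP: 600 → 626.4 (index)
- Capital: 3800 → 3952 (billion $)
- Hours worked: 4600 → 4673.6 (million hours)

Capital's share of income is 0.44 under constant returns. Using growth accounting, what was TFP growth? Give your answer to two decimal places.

GDP growth = (626.4 − 600) / 600 = 4.4%.
Capital growth = (3952 − 3800) / 3800 = 4%.
Hours worked growth = (4673.6 − 4600) / 4600 = 1.6%.
Labor's share = 1 − 0.44 = 0.56.
Capital: 0.44 × 4 = 1.76 pp.
Hours worked: 0.56 × 1.6 = 0.896 pp.
TFP growth = 4.4 − 2.656 = 1.744%.

TFP growth was 1.74%.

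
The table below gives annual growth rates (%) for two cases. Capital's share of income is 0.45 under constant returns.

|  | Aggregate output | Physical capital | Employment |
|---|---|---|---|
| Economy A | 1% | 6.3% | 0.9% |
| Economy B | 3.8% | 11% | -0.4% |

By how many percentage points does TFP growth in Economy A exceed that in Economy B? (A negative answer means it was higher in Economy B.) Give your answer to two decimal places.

-1.40 percentage points

Labor's share = 1 − 0.45 = 0.55.
Economy A: TFP = 1 − 2.835 − 0.495 = -2.33%.
Economy B: TFP = 3.8 − 4.95 + 0.22 = -0.93%.
Difference = -2.33 − (-0.93) = -1.4 pp.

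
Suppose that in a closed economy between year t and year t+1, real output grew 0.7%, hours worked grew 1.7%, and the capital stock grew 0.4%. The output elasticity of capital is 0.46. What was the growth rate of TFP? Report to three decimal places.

-0.402%

Labor's share = 1 − 0.46 = 0.54.
The capital stock: 0.46 × 0.4 = 0.184 pp.
Hours worked: 0.54 × 1.7 = 0.918 pp.
TFP growth = 0.7 − 1.102 = -0.402%.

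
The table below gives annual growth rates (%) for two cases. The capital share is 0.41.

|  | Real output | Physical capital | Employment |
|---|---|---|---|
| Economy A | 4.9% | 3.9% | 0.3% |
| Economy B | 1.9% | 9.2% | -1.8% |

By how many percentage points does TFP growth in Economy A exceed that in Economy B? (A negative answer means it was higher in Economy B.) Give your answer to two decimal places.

3.93 percentage points

Labor's share = 1 − 0.41 = 0.59.
Economy A: TFP = 4.9 − 1.599 − 0.177 = 3.124%.
Economy B: TFP = 1.9 − 3.772 + 1.062 = -0.81%.
Difference = 3.124 − (-0.81) = 3.934 pp.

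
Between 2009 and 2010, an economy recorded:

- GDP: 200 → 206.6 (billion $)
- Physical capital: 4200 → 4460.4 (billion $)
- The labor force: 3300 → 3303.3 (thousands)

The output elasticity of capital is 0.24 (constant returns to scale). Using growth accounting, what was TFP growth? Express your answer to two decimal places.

1.74%

GDP growth = (206.6 − 200) / 200 = 3.3%.
Physical capital growth = (4460.4 − 4200) / 4200 = 6.2%.
The labor force growth = (3303.3 − 3300) / 3300 = 0.1%.
Labor's share = 1 − 0.24 = 0.76.
Physical capital: 0.24 × 6.2 = 1.488 pp.
The labor force: 0.76 × 0.1 = 0.076 pp.
TFP growth = 3.3 − 1.564 = 1.736%.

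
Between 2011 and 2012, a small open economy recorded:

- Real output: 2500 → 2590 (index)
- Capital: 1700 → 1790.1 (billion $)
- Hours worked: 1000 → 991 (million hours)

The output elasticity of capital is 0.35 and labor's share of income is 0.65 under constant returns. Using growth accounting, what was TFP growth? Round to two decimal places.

Real output growth = (2590 − 2500) / 2500 = 3.6%.
Capital growth = (1790.1 − 1700) / 1700 = 5.3%.
Hours worked growth = (991 − 1000) / 1000 = -0.9%.
Labor's share = 1 − 0.35 = 0.65.
Capital: 0.35 × 5.3 = 1.855 pp.
Hours worked: 0.65 × (-0.9) = -0.585 pp.
TFP growth = 3.6 − 1.27 = 2.33%.

TFP grew 2.33%.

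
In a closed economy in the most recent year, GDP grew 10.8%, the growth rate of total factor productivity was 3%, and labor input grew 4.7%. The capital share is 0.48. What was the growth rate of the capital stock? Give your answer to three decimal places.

11.158%

Labor's share = 1 − 0.48 = 0.52.
gY = gA + 0.52×4.7 + 0.48×g.
0.48×g = 10.8 − 3 − 2.444 = 5.356.
g = 5.356 / 0.48 = 11.15833%.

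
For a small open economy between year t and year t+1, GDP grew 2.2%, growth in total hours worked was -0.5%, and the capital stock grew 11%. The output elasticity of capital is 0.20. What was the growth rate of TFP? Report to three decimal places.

0.400%

Labor's share = 1 − 0.2 = 0.8.
The capital stock: 0.2 × 11 = 2.2 pp.
Total hours worked: 0.8 × (-0.5) = -0.4 pp.
TFP growth = 2.2 − 1.8 = 0.4%.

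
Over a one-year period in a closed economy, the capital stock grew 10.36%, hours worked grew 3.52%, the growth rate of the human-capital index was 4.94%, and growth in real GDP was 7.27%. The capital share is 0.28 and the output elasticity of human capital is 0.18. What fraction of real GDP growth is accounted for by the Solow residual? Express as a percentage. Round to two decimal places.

Labor's share = 1 − 0.28 − 0.18 = 0.54.
The capital stock: 0.28 × 10.36 = 2.9008 pp.
The human-capital index: 0.18 × 4.94 = 0.8892 pp.
Hours worked: 0.54 × 3.52 = 1.9008 pp.
TFP growth = 7.27 − 5.6908 = 1.5792%.
TFP share of growth = 1.5792 / 7.27 × 100 = 21.7221%.

21.72%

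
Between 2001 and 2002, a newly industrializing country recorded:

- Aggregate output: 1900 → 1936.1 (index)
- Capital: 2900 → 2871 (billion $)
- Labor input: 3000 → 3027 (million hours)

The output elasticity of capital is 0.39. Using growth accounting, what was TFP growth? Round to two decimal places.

Aggregate output growth = (1936.1 − 1900) / 1900 = 1.9%.
Capital growth = (2871 − 2900) / 2900 = -1%.
Labor input growth = (3027 − 3000) / 3000 = 0.9%.
Labor's share = 1 − 0.39 = 0.61.
Capital: 0.39 × (-1) = -0.39 pp.
Labor input: 0.61 × 0.9 = 0.549 pp.
TFP growth = 1.9 − 0.159 = 1.741%.

TFP grew 1.74%.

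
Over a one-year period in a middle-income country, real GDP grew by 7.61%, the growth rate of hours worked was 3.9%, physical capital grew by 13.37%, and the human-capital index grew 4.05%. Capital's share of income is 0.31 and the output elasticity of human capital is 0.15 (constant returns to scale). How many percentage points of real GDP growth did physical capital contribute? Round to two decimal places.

Contribution = share × growth = 0.31 × 13.37 = 4.1447 pp.

4.14 percentage points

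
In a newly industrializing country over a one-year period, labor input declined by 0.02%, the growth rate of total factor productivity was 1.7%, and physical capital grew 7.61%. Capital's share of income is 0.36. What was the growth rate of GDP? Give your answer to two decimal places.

Labor's share = 1 − 0.36 = 0.64.
Physical capital: 0.36 × 7.61 = 2.7396 pp.
Labor input: 0.64 × (-0.02) = -0.0128 pp.
Output growth = 1.7 + 2.7268 = 4.4268%.

4.43%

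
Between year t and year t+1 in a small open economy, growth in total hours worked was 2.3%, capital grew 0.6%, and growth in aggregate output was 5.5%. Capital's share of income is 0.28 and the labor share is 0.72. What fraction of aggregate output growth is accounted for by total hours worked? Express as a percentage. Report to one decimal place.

Labor's share = 1 − 0.28 = 0.72.
Total hours worked contributed 0.72 × 2.3 = 1.656 pp.
Share of growth = 1.656 / 5.5 × 100 = 30.109%.

Total hours worked accounted for 30.1% of growth.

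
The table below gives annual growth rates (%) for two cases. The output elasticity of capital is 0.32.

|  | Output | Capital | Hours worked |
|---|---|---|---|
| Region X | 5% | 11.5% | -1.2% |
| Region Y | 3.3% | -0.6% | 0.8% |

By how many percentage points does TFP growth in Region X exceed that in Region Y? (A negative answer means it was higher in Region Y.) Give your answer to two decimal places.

-0.81 percentage points

Labor's share = 1 − 0.32 = 0.68.
Region X: TFP = 5 − 3.68 + 0.816 = 2.136%.
Region Y: TFP = 3.3 + 0.192 − 0.544 = 2.948%.
Difference = 2.136 − (2.948) = -0.812 pp.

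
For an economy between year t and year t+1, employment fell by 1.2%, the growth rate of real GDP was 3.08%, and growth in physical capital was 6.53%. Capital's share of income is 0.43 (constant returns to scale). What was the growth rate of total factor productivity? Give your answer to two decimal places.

Labor's share = 1 − 0.43 = 0.57.
Physical capital: 0.43 × 6.53 = 2.8079 pp.
Employment: 0.57 × (-1.2) = -0.684 pp.
TFP growth = 3.08 − 2.1239 = 0.9561%.

Total factor productivity grew 0.96%.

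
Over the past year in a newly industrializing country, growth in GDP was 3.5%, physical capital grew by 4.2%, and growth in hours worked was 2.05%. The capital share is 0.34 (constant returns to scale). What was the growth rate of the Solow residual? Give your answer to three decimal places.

Labor's share = 1 − 0.34 = 0.66.
Physical capital: 0.34 × 4.2 = 1.428 pp.
Hours worked: 0.66 × 2.05 = 1.353 pp.
TFP growth = 3.5 − 2.781 = 0.719%.

0.719%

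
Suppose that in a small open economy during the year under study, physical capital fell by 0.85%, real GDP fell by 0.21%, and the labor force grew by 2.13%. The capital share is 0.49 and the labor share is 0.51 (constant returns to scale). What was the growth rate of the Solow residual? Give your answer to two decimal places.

Labor's share = 1 − 0.49 = 0.51.
Physical capital: 0.49 × (-0.85) = -0.4165 pp.
The labor force: 0.51 × 2.13 = 1.0863 pp.
TFP growth = -0.21 − 0.6698 = -0.8798%.

-0.88%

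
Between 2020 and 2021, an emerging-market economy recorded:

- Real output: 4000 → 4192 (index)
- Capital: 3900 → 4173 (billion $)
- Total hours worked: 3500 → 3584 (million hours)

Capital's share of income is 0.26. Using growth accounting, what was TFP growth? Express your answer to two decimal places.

Real output growth = (4192 − 4000) / 4000 = 4.8%.
Capital growth = (4173 − 3900) / 3900 = 7%.
Total hours worked growth = (3584 − 3500) / 3500 = 2.4%.
Labor's share = 1 − 0.26 = 0.74.
Capital: 0.26 × 7 = 1.82 pp.
Total hours worked: 0.74 × 2.4 = 1.776 pp.
TFP growth = 4.8 − 3.596 = 1.204%.

TFP grew 1.20%.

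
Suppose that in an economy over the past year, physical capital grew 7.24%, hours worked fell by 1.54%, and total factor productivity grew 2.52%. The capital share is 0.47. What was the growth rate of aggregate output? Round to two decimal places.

5.11%

Labor's share = 1 − 0.47 = 0.53.
Physical capital: 0.47 × 7.24 = 3.4028 pp.
Hours worked: 0.53 × (-1.54) = -0.8162 pp.
Output growth = 2.52 + 2.5866 = 5.1066%.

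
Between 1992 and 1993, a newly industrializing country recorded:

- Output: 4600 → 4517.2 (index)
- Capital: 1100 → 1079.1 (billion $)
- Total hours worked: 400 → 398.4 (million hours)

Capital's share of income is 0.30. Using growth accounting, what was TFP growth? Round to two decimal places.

-0.95%

Output growth = (4517.2 − 4600) / 4600 = -1.8%.
Capital growth = (1079.1 − 1100) / 1100 = -1.9%.
Total hours worked growth = (398.4 − 400) / 400 = -0.4%.
Labor's share = 1 − 0.3 = 0.7.
Capital: 0.3 × (-1.9) = -0.57 pp.
Total hours worked: 0.7 × (-0.4) = -0.28 pp.
TFP growth = -1.8 + 0.85 = -0.95%.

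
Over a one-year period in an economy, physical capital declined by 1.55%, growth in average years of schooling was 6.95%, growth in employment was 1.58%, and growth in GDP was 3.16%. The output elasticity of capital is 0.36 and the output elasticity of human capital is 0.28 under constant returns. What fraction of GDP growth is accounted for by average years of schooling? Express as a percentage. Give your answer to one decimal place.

Average years of schooling contributed 0.28 × 6.95 = 1.946 pp.
Share of growth = 1.946 / 3.16 × 100 = 61.582%.

Average years of schooling accounted for 61.6% of growth.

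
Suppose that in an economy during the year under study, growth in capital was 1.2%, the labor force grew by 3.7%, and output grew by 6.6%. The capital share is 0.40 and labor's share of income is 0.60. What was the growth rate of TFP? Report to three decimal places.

Labor's share = 1 − 0.4 = 0.6.
Capital: 0.4 × 1.2 = 0.48 pp.
The labor force: 0.6 × 3.7 = 2.22 pp.
TFP growth = 6.6 − 2.7 = 3.9%.

3.900%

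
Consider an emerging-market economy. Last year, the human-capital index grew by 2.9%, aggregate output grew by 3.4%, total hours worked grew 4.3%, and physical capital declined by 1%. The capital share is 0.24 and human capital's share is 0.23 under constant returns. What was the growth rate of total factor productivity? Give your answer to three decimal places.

Labor's share = 1 − 0.24 − 0.23 = 0.53.
Physical capital: 0.24 × (-1) = -0.24 pp.
The human-capital index: 0.23 × 2.9 = 0.667 pp.
Total hours worked: 0.53 × 4.3 = 2.279 pp.
TFP growth = 3.4 − 2.706 = 0.694%.

Total factor productivity grew 0.694%.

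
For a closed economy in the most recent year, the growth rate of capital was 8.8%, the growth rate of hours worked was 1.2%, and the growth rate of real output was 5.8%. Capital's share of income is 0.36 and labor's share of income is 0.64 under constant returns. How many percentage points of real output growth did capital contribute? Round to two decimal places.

Contribution = share × growth = 0.36 × 8.8 = 3.168 pp.

3.17 pp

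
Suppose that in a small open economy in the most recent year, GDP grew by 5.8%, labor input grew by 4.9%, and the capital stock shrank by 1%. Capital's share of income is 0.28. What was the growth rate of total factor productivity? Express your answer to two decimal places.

Total factor productivity growth was 2.55%.

Labor's share = 1 − 0.28 = 0.72.
The capital stock: 0.28 × (-1) = -0.28 pp.
Labor input: 0.72 × 4.9 = 3.528 pp.
TFP growth = 5.8 − 3.248 = 2.552%.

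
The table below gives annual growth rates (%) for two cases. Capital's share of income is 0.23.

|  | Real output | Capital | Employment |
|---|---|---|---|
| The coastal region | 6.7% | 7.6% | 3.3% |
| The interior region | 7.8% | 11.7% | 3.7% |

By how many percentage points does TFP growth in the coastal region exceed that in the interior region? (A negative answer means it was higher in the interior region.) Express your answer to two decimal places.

Labor's share = 1 − 0.23 = 0.77.
The coastal region: TFP = 6.7 − 1.748 − 2.541 = 2.411%.
The interior region: TFP = 7.8 − 2.691 − 2.849 = 2.26%.
Difference = 2.411 − (2.26) = 0.151 pp.

0.15 percentage points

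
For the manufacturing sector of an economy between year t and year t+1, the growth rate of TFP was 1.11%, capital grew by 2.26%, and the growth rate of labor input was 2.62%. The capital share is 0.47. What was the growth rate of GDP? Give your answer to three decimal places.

Labor's share = 1 − 0.47 = 0.53.
Capital: 0.47 × 2.26 = 1.0622 pp.
Labor input: 0.53 × 2.62 = 1.3886 pp.
Output growth = 1.11 + 2.4508 = 3.5608%.

3.561%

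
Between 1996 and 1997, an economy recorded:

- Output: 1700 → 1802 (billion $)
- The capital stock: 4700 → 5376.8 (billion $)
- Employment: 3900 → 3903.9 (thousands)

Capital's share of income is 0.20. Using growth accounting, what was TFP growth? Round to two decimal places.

Output growth = (1802 − 1700) / 1700 = 6%.
The capital stock growth = (5376.8 − 4700) / 4700 = 14.4%.
Employment growth = (3903.9 − 3900) / 3900 = 0.1%.
Labor's share = 1 − 0.2 = 0.8.
The capital stock: 0.2 × 14.4 = 2.88 pp.
Employment: 0.8 × 0.1 = 0.08 pp.
TFP growth = 6 − 2.96 = 3.04%.

3.04%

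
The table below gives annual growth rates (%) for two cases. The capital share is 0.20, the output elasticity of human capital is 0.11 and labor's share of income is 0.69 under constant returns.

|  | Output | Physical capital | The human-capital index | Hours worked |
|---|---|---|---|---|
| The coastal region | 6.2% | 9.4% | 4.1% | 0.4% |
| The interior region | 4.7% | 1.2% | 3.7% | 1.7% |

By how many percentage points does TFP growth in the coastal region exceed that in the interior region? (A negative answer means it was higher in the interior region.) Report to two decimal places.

0.71 percentage points

Labor's share = 1 − 0.2 − 0.11 = 0.69.
The coastal region: TFP = 6.2 − 1.88 − 0.451 − 0.276 = 3.593%.
The interior region: TFP = 4.7 − 0.24 − 0.407 − 1.173 = 2.88%.
Difference = 3.593 − (2.88) = 0.713 pp.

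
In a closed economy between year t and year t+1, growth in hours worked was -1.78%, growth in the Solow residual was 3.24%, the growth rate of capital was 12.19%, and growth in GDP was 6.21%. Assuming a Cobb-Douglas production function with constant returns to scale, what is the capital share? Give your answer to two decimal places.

α = 0.34

gY = gA + α·gK + (1−α)·gL, so gY − gA − gL = α(gK − gL).
6.21 − 3.24 + 1.78 = α × (12.19 − (-1.78)).
4.75 = 13.97 α, so α = 0.34.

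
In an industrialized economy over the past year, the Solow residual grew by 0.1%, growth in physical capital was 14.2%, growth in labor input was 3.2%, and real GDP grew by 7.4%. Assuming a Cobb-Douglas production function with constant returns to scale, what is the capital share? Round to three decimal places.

gY = gA + α·gK + (1−α)·gL, so gY − gA − gL = α(gK − gL).
7.4 − 0.1 − 3.2 = α × (14.2 − 3.2).
4.1 = 11 α, so α = 0.37273.

0.373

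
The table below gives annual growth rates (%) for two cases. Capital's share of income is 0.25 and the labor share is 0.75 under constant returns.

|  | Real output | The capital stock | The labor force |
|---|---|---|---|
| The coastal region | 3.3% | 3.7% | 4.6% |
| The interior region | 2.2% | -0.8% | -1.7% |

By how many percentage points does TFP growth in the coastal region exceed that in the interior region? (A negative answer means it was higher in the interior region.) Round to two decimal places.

-4.75 percentage points

Labor's share = 1 − 0.25 = 0.75.
The coastal region: TFP = 3.3 − 0.925 − 3.45 = -1.075%.
The interior region: TFP = 2.2 + 0.2 + 1.275 = 3.675%.
Difference = -1.075 − (3.675) = -4.75 pp.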